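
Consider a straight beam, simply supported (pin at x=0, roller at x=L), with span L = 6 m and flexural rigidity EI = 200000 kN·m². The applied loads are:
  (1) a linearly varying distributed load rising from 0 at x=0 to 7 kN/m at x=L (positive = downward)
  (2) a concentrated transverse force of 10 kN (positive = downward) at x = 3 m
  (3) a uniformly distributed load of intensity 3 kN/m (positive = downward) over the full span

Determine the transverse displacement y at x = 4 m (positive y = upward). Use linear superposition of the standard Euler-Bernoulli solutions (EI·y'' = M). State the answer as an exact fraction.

y(4) = -1217/1800000 m

Load 1 — triangular load w₀=7 kN/m (0→w₀ over full span):
  y_1 = -w₀x(7L⁴-10L²x²+3x⁴)/(360LEI) = -7·4·(7·6⁴-10·6²·4²+3·4⁴)/(360·6·200000) = -119/450000 m
Load 2 — point force P=10 kN at a=3 m (b=L-a=3):
  y_2 = -Pa(L-x)(2Lx-a²-x²)/(6LEI)  [x>a] = -10·3·(6-4)·(2·6·4-3²-4²)/(6·6·200000) = -23/120000 m
Load 3 — uniform load w=3 kN/m over full span:
  y_3 = -wx(L³-2Lx²+x³)/(24EI) = -3·4·(6³-2·6·4²+4³)/(24·200000) = -11/50000 m
Superposition: y = Σ y_i = -1217/1800000 m ≈ -0.000676 m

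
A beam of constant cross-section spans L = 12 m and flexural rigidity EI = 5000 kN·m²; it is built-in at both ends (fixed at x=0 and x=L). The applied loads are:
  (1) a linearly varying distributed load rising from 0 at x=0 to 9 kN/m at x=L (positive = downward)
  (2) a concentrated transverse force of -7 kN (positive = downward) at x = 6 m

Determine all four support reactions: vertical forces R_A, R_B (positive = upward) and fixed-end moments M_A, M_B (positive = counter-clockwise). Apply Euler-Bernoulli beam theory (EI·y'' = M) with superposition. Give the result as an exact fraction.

Load 1 — triangular load w₀=9 kN/m (0→w₀ over full span):
  R_A = 3w₀L/20 = 3·9·12/20 = 81/5 kN
  M_A = w₀L²/30 = 9·12²/30 = 216/5 kN·m
  R_B = 7w₀L/20 = 7·9·12/20 = 189/5 kN
  M_B = -w₀L²/20 = -9·12²/20 = -324/5 kN·m
Load 2 — point force P=-7 kN at a=6 m (b=L-a=6):
  R_A = Pb²(3a+b)/L³ = (-7)·6²·(3·6+6)/12³ = -7/2 kN
  M_A = Pab²/L² = (-7)·6·6²/12² = -21/2 kN·m
  R_B = Pa²(a+3b)/L³ = (-7)·6²·(6+3·6)/12³ = -7/2 kN
  M_B = -Pa²b/L² = -(-7)·6²·6/12² = 21/2 kN·m
Superposition: R_A = 127/10 kN, M_A = 327/10 kN·m, R_B = 343/10 kN, M_B = -543/10 kN·m

R_A = 127/10 kN, M_A = 327/10 kN·m, R_B = 343/10 kN, M_B = -543/10 kN·m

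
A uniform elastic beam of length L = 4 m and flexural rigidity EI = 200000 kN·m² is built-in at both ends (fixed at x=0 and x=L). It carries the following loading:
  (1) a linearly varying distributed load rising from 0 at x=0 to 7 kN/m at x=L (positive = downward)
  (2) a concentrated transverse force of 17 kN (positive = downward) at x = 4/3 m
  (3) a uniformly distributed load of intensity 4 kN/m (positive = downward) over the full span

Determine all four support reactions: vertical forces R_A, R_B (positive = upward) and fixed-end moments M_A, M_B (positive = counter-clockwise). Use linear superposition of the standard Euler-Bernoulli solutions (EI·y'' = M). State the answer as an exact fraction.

Load 1 — triangular load w₀=7 kN/m (0→w₀ over full span):
  R_A = 3w₀L/20 = 3·7·4/20 = 21/5 kN
  M_A = w₀L²/30 = 7·4²/30 = 56/15 kN·m
  R_B = 7w₀L/20 = 7·7·4/20 = 49/5 kN
  M_B = -w₀L²/20 = -7·4²/20 = -28/5 kN·m
Load 2 — point force P=17 kN at a=4/3 m (b=L-a=8/3):
  R_A = Pb²(3a+b)/L³ = 17·(8/3)²·(3·(4/3)+(8/3))/4³ = 340/27 kN
  M_A = Pab²/L² = 17·(4/3)·(8/3)²/4² = 272/27 kN·m
  R_B = Pa²(a+3b)/L³ = 17·(4/3)²·((4/3)+3·(8/3))/4³ = 119/27 kN
  M_B = -Pa²b/L² = -17·(4/3)²·(8/3)/4² = -136/27 kN·m
Load 3 — uniform load w=4 kN/m over full span:
  R_A = wL/2 = 4·4/2 = 8 kN
  M_A = wL²/12 = 4·4²/12 = 16/3 kN·m
  R_B = wL/2 = 4·4/2 = 8 kN
  M_B = -wL²/12 = -4·4²/12 = -16/3 kN·m
Superposition: R_A = 3347/135 kN, M_A = 2584/135 kN·m, R_B = 2998/135 kN, M_B = -2156/135 kN·m

R_A = 3347/135 kN, M_A = 2584/135 kN·m, R_B = 2998/135 kN, M_B = -2156/135 kN·m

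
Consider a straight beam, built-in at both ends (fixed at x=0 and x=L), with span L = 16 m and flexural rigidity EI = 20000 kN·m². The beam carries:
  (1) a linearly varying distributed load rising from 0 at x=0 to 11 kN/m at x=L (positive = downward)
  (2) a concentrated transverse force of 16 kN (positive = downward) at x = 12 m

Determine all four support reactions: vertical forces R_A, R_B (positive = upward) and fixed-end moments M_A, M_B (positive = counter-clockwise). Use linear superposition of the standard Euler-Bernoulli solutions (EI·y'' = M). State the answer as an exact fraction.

Load 1 — triangular load w₀=11 kN/m (0→w₀ over full span):
  R_A = 3w₀L/20 = 3·11·16/20 = 132/5 kN
  M_A = w₀L²/30 = 11·16²/30 = 1408/15 kN·m
  R_B = 7w₀L/20 = 7·11·16/20 = 308/5 kN
  M_B = -w₀L²/20 = -11·16²/20 = -704/5 kN·m
Load 2 — point force P=16 kN at a=12 m (b=L-a=4):
  R_A = Pb²(3a+b)/L³ = 16·4²·(3·12+4)/16³ = 5/2 kN
  M_A = Pab²/L² = 16·12·4²/16² = 12 kN·m
  R_B = Pa²(a+3b)/L³ = 16·12²·(12+3·4)/16³ = 27/2 kN
  M_B = -Pa²b/L² = -16·12²·4/16² = -36 kN·m
Superposition: R_A = 289/10 kN, M_A = 1588/15 kN·m, R_B = 751/10 kN, M_B = -884/5 kN·m

R_A = 289/10 kN, M_A = 1588/15 kN·m, R_B = 751/10 kN, M_B = -884/5 kN·m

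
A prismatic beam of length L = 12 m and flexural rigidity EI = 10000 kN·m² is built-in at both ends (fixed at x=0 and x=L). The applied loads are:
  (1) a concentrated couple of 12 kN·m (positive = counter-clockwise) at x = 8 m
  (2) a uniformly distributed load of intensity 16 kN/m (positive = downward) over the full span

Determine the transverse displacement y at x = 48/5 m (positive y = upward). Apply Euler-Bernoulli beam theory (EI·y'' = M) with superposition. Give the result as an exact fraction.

y(48/5) = -13944/390625 m

Load 1 — applied couple M₀=12 kN·m at a=8 m (b=L-a=4):
  y_1 = (R_Ax³/6 - M_Ax²/2 - M₀(x-a)²/2)/EI  [x>a] with R_A=4/3, M_A=4 = ((4/3)·(48/5)³/6 - 4·(48/5)²/2 - 12·((48/5)-8)²/2)/10000 = -24/78125 m
Load 2 — uniform load w=16 kN/m over full span:
  y_2 = -wx²(L-x)²/(24EI) = -16·(48/5)²·(12-(48/5))²/(24·10000) = -13824/390625 m
Superposition: y = Σ y_i = -13944/390625 m ≈ -0.035697 m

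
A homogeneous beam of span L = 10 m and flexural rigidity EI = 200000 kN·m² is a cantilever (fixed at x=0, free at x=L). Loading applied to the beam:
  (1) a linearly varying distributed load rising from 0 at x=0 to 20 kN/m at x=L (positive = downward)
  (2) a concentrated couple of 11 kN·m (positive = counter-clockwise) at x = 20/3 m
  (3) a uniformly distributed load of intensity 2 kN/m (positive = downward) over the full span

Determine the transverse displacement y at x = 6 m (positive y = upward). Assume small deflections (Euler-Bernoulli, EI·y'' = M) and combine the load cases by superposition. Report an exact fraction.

y(6) = -23799/500000 m

Load 1 — triangular load w₀=20 kN/m (0→w₀ over full span):
  y_1 = (w₀Lx³/12-w₀L²x²/6-w₀x⁵/(120L))/EI = (20·10·6³/12-20·10²·6²/6-20·6⁵/(120·10))/200000 = -5331/125000 m
Load 2 — applied couple M₀=11 kN·m at a=20/3 m (b=L-a=10/3):
  y_2 = M₀x²/(2EI)  [x≤a] = 11·6²/(2·200000) = 99/100000 m
Load 3 — uniform load w=2 kN/m over full span:
  y_3 = -wx²(x²-4Lx+6L²)/(24EI) = -2·6²·(6²-4·10·6+6·10²)/(24·200000) = -297/50000 m
Superposition: y = Σ y_i = -23799/500000 m ≈ -0.047598 m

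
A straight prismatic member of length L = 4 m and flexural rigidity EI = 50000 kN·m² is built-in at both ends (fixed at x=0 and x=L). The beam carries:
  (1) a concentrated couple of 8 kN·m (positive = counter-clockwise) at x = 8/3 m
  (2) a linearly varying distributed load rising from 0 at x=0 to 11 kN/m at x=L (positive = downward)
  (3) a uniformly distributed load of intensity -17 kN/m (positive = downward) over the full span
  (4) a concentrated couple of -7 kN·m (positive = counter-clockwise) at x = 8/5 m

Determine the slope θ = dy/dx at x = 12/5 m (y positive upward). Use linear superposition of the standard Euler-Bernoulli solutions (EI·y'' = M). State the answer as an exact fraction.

Load 1 — applied couple M₀=8 kN·m at a=8/3 m (b=L-a=4/3):
  θ_1 = (R_Ax²/2 - M_Ax)/EI  [x≤a] with R_A=8/3, M_A=8/3 = ((8/3)·(12/5)²/2 - (8/3)·(12/5))/50000 = 2/78125 rad
Load 2 — triangular load w₀=11 kN/m (0→w₀ over full span):
  θ_2 = -w₀(2x(L-x)(L-2x)(x+2L)+x²(L-x)²)/(120LEI) = -11·(2·(12/5)·(4-(12/5))·(4-2·(12/5))·((12/5)+2·4)+(12/5)²·(4-(12/5))²)/(120·4·50000) = 44/1953125 rad
Load 3 — uniform load w=-17 kN/m over full span:
  θ_3 = -wx(L-x)(L-2x)/(12EI) = -(-17)·(12/5)·(4-(12/5))·(4-2·(12/5))/(12·50000) = -34/390625 rad
Load 4 — applied couple M₀=-7 kN·m at a=8/5 m (b=L-a=12/5):
  θ_4 = (R_Ax²/2 - M_Ax - M₀(x-a))/EI  [x>a] with R_A=-63/25, M_A=-21/25 = ((-63/25)·(12/5)²/2 - (-21/25)·(12/5) - (-7)·((12/5)-(8/5)))/50000 = 14/1953125 rad
Superposition: θ = Σ θ_i = -62/1953125 rad ≈ -0.000032 rad

θ(12/5) = -62/1953125 rad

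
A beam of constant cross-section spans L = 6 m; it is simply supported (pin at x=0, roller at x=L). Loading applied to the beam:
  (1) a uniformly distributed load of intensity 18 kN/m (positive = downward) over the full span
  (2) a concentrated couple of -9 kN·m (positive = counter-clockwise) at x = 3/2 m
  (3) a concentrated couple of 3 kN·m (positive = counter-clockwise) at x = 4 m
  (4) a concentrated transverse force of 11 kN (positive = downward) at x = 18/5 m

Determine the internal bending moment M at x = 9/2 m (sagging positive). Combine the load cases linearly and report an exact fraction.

Load 1 — uniform load w=18 kN/m over full span:
  M_1 = wx(L-x)/2 = 18·(9/2)·(6-(9/2))/2 = 243/4 kN·m
Load 2 — applied couple M₀=-9 kN·m at a=3/2 m (b=L-a=9/2):
  M_2 = M₀x/L - M₀  [x>a] = (-9)·(9/2)/6 - (-9) = 9/4 kN·m
Load 3 — applied couple M₀=3 kN·m at a=4 m (b=L-a=2):
  M_3 = M₀x/L - M₀  [x>a] = 3·(9/2)/6 - 3 = -3/4 kN·m
Load 4 — point force P=11 kN at a=18/5 m (b=L-a=12/5):
  M_4 = Pa(L-x)/L  [x>a] = 11·(18/5)·(6-(9/2))/6 = 99/10 kN·m
Superposition: M = Σ M_i = 1443/20 kN·m ≈ 72.150000 kN·m

M(9/2) = 1443/20 kN·m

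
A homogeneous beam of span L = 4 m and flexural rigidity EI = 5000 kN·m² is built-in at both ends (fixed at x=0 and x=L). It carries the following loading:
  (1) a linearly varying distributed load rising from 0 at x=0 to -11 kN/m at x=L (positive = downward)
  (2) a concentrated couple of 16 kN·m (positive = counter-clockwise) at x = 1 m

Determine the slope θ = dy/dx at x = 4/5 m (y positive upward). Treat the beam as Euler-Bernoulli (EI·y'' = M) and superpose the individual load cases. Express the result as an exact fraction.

θ(4/5) = 1516/1171875 rad

Load 1 — triangular load w₀=-11 kN/m (0→w₀ over full span):
  θ_1 = -w₀(2x(L-x)(L-2x)(x+2L)+x²(L-x)²)/(120LEI) = -(-11)·(2·(4/5)·(4-(4/5))·(4-2·(4/5))·((4/5)+2·4)+(4/5)²·(4-(4/5))²)/(120·4·5000) = 616/1171875 rad
Load 2 — applied couple M₀=16 kN·m at a=1 m (b=L-a=3):
  θ_2 = (R_Ax²/2 - M_Ax)/EI  [x≤a] with R_A=9/2, M_A=-3 = ((9/2)·(4/5)²/2 - (-3)·(4/5))/5000 = 12/15625 rad
Superposition: θ = Σ θ_i = 1516/1171875 rad ≈ 0.001294 rad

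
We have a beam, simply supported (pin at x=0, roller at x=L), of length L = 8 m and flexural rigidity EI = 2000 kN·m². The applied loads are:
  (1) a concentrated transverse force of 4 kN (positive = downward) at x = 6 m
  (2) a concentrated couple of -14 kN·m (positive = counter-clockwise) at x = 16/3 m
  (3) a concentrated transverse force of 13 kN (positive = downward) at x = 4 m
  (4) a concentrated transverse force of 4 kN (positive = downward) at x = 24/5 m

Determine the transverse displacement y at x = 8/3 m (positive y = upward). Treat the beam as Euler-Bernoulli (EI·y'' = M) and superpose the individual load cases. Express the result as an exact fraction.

y(8/3) = -31039/421875 m

Load 1 — point force P=4 kN at a=6 m (b=L-a=2):
  y_1 = -Pbx(L²-b²-x²)/(6LEI)  [x≤a] = -4·2·(8/3)·(8²-2²-(8/3)²)/(6·8·2000) = -119/10125 m
Load 2 — applied couple M₀=-14 kN·m at a=16/3 m (b=L-a=8/3):
  y_2 = (M₀x³/(6L)+C₁x)/EI  [x≤a] with C₁=M₀(3b²-L²)/(6L)=112/9 = ((-14)·(8/3)³/(6·8)+(112/9)·(8/3))/2000 = 28/2025 m
Load 3 — point force P=13 kN at a=4 m (b=L-a=4):
  y_3 = -Pbx(L²-b²-x²)/(6LEI)  [x≤a] = -13·4·(8/3)·(8²-4²-(8/3)²)/(6·8·2000) = -598/10125 m
Load 4 — point force P=4 kN at a=24/5 m (b=L-a=16/5):
  y_4 = -Pbx(L²-b²-x²)/(6LEI)  [x≤a] = -4·(16/5)·(8/3)·(8²-(16/5)²-(8/3)²)/(6·8·2000) = -20992/1265625 m
Superposition: y = Σ y_i = -31039/421875 m ≈ -0.073574 m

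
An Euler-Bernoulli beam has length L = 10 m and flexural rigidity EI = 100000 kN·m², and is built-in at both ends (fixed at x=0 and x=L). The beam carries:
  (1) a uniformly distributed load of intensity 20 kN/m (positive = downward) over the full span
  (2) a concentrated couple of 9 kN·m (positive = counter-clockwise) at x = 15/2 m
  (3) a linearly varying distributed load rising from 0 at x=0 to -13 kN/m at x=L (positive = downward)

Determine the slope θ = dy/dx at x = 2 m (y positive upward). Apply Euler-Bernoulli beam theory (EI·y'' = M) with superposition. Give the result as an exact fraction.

Load 1 — uniform load w=20 kN/m over full span:
  θ_1 = -wx(L-x)(L-2x)/(12EI) = -20·2·(10-2)·(10-2·2)/(12·100000) = -1/625 rad
Load 2 — applied couple M₀=9 kN·m at a=15/2 m (b=L-a=5/2):
  θ_2 = (R_Ax²/2 - M_Ax)/EI  [x≤a] with R_A=81/80, M_A=45/16 = ((81/80)·2²/2 - (45/16)·2)/100000 = -9/250000 rad
Load 3 — triangular load w₀=-13 kN/m (0→w₀ over full span):
  θ_3 = -w₀(2x(L-x)(L-2x)(x+2L)+x²(L-x)²)/(120LEI) = -(-13)·(2·2·(10-2)·(10-2·2)·(2+2·10)+2²·(10-2)²)/(120·10·100000) = 91/187500 rad
Superposition: θ = Σ θ_i = -863/750000 rad ≈ -0.001151 rad

θ(2) = -863/750000 rad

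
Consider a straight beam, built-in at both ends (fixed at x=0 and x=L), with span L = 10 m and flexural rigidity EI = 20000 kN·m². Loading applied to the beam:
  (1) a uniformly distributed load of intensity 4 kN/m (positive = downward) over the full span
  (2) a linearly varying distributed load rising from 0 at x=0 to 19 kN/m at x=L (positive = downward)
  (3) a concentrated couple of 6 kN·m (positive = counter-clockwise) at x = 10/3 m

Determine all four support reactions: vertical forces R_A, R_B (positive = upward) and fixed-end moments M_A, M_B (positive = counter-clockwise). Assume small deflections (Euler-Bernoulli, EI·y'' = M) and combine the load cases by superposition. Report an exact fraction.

Load 1 — uniform load w=4 kN/m over full span:
  R_A = wL/2 = 4·10/2 = 20 kN
  M_A = wL²/12 = 4·10²/12 = 100/3 kN·m
  R_B = wL/2 = 4·10/2 = 20 kN
  M_B = -wL²/12 = -4·10²/12 = -100/3 kN·m
Load 2 — triangular load w₀=19 kN/m (0→w₀ over full span):
  R_A = 3w₀L/20 = 3·19·10/20 = 57/2 kN
  M_A = w₀L²/30 = 19·10²/30 = 190/3 kN·m
  R_B = 7w₀L/20 = 7·19·10/20 = 133/2 kN
  M_B = -w₀L²/20 = -19·10²/20 = -95 kN·m
Load 3 — applied couple M₀=6 kN·m at a=10/3 m (b=L-a=20/3):
  R_A = 6M₀ab/L³ = 6·6·(10/3)·(20/3)/10³ = 4/5 kN
  M_A = M₀b(2a-b)/L² = 6·(20/3)·(2·(10/3)-(20/3))/10² = 0 kN·m
  R_B = -6M₀ab/L³ = -6·6·(10/3)·(20/3)/10³ = -4/5 kN
  M_B = M₀a(2b-a)/L² = 6·(10/3)·(2·(20/3)-(10/3))/10² = 2 kN·m
Superposition: R_A = 493/10 kN, M_A = 290/3 kN·m, R_B = 857/10 kN, M_B = -379/3 kN·m

R_A = 493/10 kN, M_A = 290/3 kN·m, R_B = 857/10 kN, M_B = -379/3 kN·m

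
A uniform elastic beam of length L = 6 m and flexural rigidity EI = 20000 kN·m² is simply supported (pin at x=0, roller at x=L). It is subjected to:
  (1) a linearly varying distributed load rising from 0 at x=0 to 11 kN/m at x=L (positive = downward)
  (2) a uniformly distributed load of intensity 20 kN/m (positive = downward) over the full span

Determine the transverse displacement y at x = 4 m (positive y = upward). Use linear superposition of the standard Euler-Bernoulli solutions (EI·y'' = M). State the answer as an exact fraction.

y(4) = -847/45000 m

Load 1 — triangular load w₀=11 kN/m (0→w₀ over full span):
  y_1 = -w₀x(7L⁴-10L²x²+3x⁴)/(360LEI) = -11·4·(7·6⁴-10·6²·4²+3·4⁴)/(360·6·20000) = -187/45000 m
Load 2 — uniform load w=20 kN/m over full span:
  y_2 = -wx(L³-2Lx²+x³)/(24EI) = -20·4·(6³-2·6·4²+4³)/(24·20000) = -11/750 m
Superposition: y = Σ y_i = -847/45000 m ≈ -0.018822 m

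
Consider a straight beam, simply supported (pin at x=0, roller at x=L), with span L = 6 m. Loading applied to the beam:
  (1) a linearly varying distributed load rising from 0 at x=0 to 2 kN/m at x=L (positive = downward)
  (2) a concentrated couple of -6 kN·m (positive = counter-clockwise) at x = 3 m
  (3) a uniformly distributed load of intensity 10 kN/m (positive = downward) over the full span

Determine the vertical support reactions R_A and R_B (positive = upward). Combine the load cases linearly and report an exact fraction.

R_A = 31 kN, R_B = 35 kN

Load 1 — triangular load w₀=2 kN/m (0→w₀ over full span):
  R_A = w₀L/6 = 2·6/6 = 2 kN
  R_B = w₀L/3 = 2·6/3 = 4 kN
Load 2 — applied couple M₀=-6 kN·m at a=3 m (b=L-a=3):
  R_A = M₀/L = (-6)/6 = -1 kN
  R_B = -M₀/L = -(-6)/6 = 1 kN
Load 3 — uniform load w=10 kN/m over full span:
  R_A = wL/2 = 10·6/2 = 30 kN
  R_B = wL/2 = 10·6/2 = 30 kN
Superposition: R_A = 31 kN, R_B = 35 kN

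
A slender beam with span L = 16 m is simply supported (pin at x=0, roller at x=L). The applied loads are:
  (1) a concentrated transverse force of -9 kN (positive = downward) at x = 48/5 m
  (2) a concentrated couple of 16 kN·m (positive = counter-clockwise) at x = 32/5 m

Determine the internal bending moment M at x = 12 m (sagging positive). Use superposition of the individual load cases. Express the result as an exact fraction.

M(12) = -128/5 kN·m

Load 1 — point force P=-9 kN at a=48/5 m (b=L-a=32/5):
  M_1 = Pa(L-x)/L  [x>a] = (-9)·(48/5)·(16-12)/16 = -108/5 kN·m
Load 2 — applied couple M₀=16 kN·m at a=32/5 m (b=L-a=48/5):
  M_2 = M₀x/L - M₀  [x>a] = 16·12/16 - 16 = -4 kN·m
Superposition: M = Σ M_i = -128/5 kN·m ≈ -25.600000 kN·m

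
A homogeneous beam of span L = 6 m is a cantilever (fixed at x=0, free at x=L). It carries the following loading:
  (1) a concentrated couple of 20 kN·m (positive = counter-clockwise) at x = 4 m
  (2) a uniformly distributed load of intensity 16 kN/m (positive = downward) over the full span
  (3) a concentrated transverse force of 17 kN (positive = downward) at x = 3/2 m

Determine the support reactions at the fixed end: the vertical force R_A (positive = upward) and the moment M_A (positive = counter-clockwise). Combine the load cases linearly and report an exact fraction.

Load 1 — applied couple M₀=20 kN·m at a=4 m (b=L-a=2):
  R_A = 0 kN
  M_A = -M₀ = -20 kN·m
Load 2 — uniform load w=16 kN/m over full span:
  R_A = wL = 16·6 = 96 kN
  M_A = wL²/2 = 16·6²/2 = 288 kN·m
Load 3 — point force P=17 kN at a=3/2 m (b=L-a=9/2):
  R_A = P = 17 kN
  M_A = Pa = 17·(3/2) = 51/2 kN·m
Superposition: R_A = 113 kN, M_A = 587/2 kN·m

R_A = 113 kN, M_A = 587/2 kN·m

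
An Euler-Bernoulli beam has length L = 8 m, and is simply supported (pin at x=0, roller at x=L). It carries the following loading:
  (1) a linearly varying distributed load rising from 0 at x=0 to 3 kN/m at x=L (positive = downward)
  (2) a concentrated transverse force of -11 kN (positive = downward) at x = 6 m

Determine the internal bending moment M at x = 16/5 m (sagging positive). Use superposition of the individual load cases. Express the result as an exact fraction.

Load 1 — triangular load w₀=3 kN/m (0→w₀ over full span):
  M_1 = w₀Lx/6 - w₀x³/(6L) = 3·8·(16/5)/6 - 3·(16/5)³/(6·8) = 1344/125 kN·m
Load 2 — point force P=-11 kN at a=6 m (b=L-a=2):
  M_2 = Pbx/L  [x≤a] = (-11)·2·(16/5)/8 = -44/5 kN·m
Superposition: M = Σ M_i = 244/125 kN·m ≈ 1.952000 kN·m

M(16/5) = 244/125 kN·m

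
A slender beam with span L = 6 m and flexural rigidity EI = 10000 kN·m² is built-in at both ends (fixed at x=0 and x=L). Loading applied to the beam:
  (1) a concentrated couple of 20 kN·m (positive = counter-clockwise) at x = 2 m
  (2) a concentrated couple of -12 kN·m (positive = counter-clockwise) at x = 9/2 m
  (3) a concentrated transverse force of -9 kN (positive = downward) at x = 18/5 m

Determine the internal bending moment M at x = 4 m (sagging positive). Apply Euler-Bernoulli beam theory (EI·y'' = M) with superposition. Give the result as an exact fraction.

M(4) = -51121/4500 kN·m

Load 1 — applied couple M₀=20 kN·m at a=2 m (b=L-a=4):
  M_1 = R_Ax - M_A - M₀  [x>a] with R_A=40/9, M_A=0 = (40/9)·4 - 0 - 20 = -20/9 kN·m
Load 2 — applied couple M₀=-12 kN·m at a=9/2 m (b=L-a=3/2):
  M_2 = R_Ax - M_A  [x≤a] with R_A=-9/4, M_A=-15/4 = (-9/4)·4 - (-15/4) = -21/4 kN·m
Load 3 — point force P=-9 kN at a=18/5 m (b=L-a=12/5):
  M_3 = Pa²(a+3b)(L-x)/L³ - Pa²b/L²  [x>a] = (-9)·(18/5)²·((18/5)+3·(12/5))·(6-4)/6³ - (-9)·(18/5)²·(12/5)/6² = -486/125 kN·m
Superposition: M = Σ M_i = -51121/4500 kN·m ≈ -11.360222 kN·m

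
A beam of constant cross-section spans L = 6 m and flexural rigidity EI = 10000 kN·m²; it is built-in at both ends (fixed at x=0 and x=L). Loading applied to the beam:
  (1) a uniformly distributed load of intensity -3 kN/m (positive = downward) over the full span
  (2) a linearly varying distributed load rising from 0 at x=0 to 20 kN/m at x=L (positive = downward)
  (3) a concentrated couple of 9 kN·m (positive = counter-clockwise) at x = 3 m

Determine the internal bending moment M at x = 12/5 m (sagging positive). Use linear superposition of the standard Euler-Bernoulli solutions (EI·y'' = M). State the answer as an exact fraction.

Load 1 — uniform load w=-3 kN/m over full span:
  M_1 = wLx/2 - wL²/12 - wx²/2 = (-3)·6·(12/5)/2 - (-3)·6²/12 - (-3)·(12/5)²/2 = -99/25 kN·m
Load 2 — triangular load w₀=20 kN/m (0→w₀ over full span):
  M_2 = 3w₀Lx/20 - w₀L²/30 - w₀x³/(6L) = 3·20·6·(12/5)/20 - 20·6²/30 - 20·(12/5)³/(6·6) = 288/25 kN·m
Load 3 — applied couple M₀=9 kN·m at a=3 m (b=L-a=3):
  M_3 = R_Ax - M_A  [x≤a] with R_A=9/4, M_A=9/4 = (9/4)·(12/5) - (9/4) = 63/20 kN·m
Superposition: M = Σ M_i = 1071/100 kN·m ≈ 10.710000 kN·m

M(12/5) = 1071/100 kN·m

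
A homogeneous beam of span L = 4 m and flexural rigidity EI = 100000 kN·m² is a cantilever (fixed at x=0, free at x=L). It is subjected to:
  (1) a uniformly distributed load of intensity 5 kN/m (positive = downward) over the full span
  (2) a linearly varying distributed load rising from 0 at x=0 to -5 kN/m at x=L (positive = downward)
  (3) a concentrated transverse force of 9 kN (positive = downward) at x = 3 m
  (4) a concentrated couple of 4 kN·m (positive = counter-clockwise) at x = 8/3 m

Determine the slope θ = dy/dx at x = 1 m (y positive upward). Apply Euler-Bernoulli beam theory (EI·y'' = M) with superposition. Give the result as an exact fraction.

Load 1 — uniform load w=5 kN/m over full span:
  θ_1 = -wx(x²-3Lx+3L²)/(6EI) = -5·1·(1²-3·4·1+3·4²)/(6·100000) = -37/120000 rad
Load 2 — triangular load w₀=-5 kN/m (0→w₀ over full span):
  θ_2 = (w₀Lx²/4-w₀L²x/3-w₀x⁴/(24L))/EI = ((-5)·4·1²/4-(-5)·4²·1/3-(-5)·1⁴/(24·4))/100000 = 139/640000 rad
Load 3 — point force P=9 kN at a=3 m (b=L-a=1):
  θ_3 = -Px(2a-x)/(2EI)  [x≤a] = -9·1·(2·3-1)/(2·100000) = -9/40000 rad
Load 4 — applied couple M₀=4 kN·m at a=8/3 m (b=L-a=4/3):
  θ_4 = M₀x/EI  [x≤a] = 4·1/100000 = 1/25000 rad
Superposition: θ = Σ θ_i = -2651/9600000 rad ≈ -0.000276 rad

θ(1) = -2651/9600000 rad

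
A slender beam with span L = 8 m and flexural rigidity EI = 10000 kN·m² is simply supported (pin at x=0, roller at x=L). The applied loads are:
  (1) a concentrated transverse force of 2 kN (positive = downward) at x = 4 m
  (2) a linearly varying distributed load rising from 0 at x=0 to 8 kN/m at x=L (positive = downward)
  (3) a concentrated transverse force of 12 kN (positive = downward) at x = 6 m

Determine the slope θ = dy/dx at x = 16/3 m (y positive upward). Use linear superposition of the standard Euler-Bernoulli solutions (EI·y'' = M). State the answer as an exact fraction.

Load 1 — point force P=2 kN at a=4 m (b=L-a=4):
  θ_1 = -Pa(2L²-6Lx+3x²+a²)/(6LEI)  [x>a] = -2·4·(2·8²-6·8·(16/3)+3·(16/3)²+4²)/(6·8·10000) = 1/2250 rad
Load 2 — triangular load w₀=8 kN/m (0→w₀ over full span):
  θ_2 = -w₀(7L⁴-30L²x²+15x⁴)/(360LEI) = -8·(7·8⁴-30·8²·(16/3)²+15·(16/3)⁴)/(360·8·10000) = 2912/759375 rad
Load 3 — point force P=12 kN at a=6 m (b=L-a=2):
  θ_3 = -Pb(L²-b²-3x²)/(6LEI)  [x≤a] = -12·2·(8²-2²-3·(16/3)²)/(6·8·10000) = 19/15000 rad
Superposition: θ = Σ θ_i = 33691/6075000 rad ≈ 0.005546 rad

θ(16/3) = 33691/6075000 rad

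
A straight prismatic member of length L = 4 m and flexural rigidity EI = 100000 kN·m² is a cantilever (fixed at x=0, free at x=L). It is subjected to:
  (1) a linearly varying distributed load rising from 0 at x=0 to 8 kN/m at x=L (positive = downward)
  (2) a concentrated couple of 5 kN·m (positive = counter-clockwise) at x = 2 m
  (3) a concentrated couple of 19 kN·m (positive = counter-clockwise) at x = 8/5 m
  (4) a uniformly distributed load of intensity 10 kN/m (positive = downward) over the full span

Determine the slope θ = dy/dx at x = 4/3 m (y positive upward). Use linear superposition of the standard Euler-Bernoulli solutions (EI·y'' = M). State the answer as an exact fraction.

Load 1 — triangular load w₀=8 kN/m (0→w₀ over full span):
  θ_1 = (w₀Lx²/4-w₀L²x/3-w₀x⁴/(24L))/EI = (8·4·(4/3)²/4-8·4²·(4/3)/3-8·(4/3)⁴/(24·4))/100000 = -326/759375 rad
Load 2 — applied couple M₀=5 kN·m at a=2 m (b=L-a=2):
  θ_2 = M₀x/EI  [x≤a] = 5·(4/3)/100000 = 1/15000 rad
Load 3 — applied couple M₀=19 kN·m at a=8/5 m (b=L-a=12/5):
  θ_3 = M₀x/EI  [x≤a] = 19·(4/3)/100000 = 19/75000 rad
Load 4 — uniform load w=10 kN/m over full span:
  θ_4 = -wx(x²-3Lx+3L²)/(6EI) = -10·(4/3)·((4/3)²-3·4·(4/3)+3·4²)/(6·100000) = -38/50625 rad
Superposition: θ = Σ θ_i = -653/759375 rad ≈ -0.000860 rad

θ(4/3) = -653/759375 rad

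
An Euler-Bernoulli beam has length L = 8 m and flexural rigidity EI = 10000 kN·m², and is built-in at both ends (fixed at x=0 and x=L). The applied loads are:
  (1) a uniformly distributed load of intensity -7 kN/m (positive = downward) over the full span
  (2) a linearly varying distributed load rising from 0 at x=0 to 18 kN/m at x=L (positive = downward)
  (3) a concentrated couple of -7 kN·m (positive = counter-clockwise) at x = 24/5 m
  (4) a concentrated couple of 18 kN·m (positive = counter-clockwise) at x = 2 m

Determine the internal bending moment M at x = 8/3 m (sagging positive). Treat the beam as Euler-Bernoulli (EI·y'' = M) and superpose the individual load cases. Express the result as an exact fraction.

Load 1 — uniform load w=-7 kN/m over full span:
  M_1 = wLx/2 - wL²/12 - wx²/2 = (-7)·8·(8/3)/2 - (-7)·8²/12 - (-7)·(8/3)²/2 = -112/9 kN·m
Load 2 — triangular load w₀=18 kN/m (0→w₀ over full span):
  M_2 = 3w₀Lx/20 - w₀L²/30 - w₀x³/(6L) = 3·18·8·(8/3)/20 - 18·8²/30 - 18·(8/3)³/(6·8) = 544/45 kN·m
Load 3 — applied couple M₀=-7 kN·m at a=24/5 m (b=L-a=16/5):
  M_3 = R_Ax - M_A  [x≤a] with R_A=-63/50, M_A=-56/25 = (-63/50)·(8/3) - (-56/25) = -28/25 kN·m
Load 4 — applied couple M₀=18 kN·m at a=2 m (b=L-a=6):
  M_4 = R_Ax - M_A - M₀  [x>a] with R_A=81/32, M_A=-27/8 = (81/32)·(8/3) - (-27/8) - 18 = -63/8 kN·m
Superposition: M = Σ M_i = -16831/1800 kN·m ≈ -9.350556 kN·m

M(8/3) = -16831/1800 kN·m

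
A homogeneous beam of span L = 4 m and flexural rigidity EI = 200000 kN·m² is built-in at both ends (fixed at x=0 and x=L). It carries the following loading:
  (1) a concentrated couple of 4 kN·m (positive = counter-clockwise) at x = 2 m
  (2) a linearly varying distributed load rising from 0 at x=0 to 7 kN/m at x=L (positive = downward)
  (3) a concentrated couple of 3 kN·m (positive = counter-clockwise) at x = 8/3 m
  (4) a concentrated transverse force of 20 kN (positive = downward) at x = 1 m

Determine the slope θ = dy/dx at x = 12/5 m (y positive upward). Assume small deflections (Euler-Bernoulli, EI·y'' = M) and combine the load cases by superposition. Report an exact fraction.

θ(12/5) = 1099/62500000 rad

Load 1 — applied couple M₀=4 kN·m at a=2 m (b=L-a=2):
  θ_1 = (R_Ax²/2 - M_Ax - M₀(x-a))/EI  [x>a] with R_A=3/2, M_A=1 = ((3/2)·(12/5)²/2 - 1·(12/5) - 4·((12/5)-2))/200000 = 1/625000 rad
Load 2 — triangular load w₀=7 kN/m (0→w₀ over full span):
  θ_2 = -w₀(2x(L-x)(L-2x)(x+2L)+x²(L-x)²)/(120LEI) = -7·(2·(12/5)·(4-(12/5))·(4-2·(12/5))·((12/5)+2·4)+(12/5)²·(4-(12/5))²)/(120·4·200000) = 7/1953125 rad
Load 3 — applied couple M₀=3 kN·m at a=8/3 m (b=L-a=4/3):
  θ_3 = (R_Ax²/2 - M_Ax)/EI  [x≤a] with R_A=1, M_A=1 = (1·(12/5)²/2 - 1·(12/5))/200000 = 3/1250000 rad
Load 4 — point force P=20 kN at a=1 m (b=L-a=3):
  θ_4 = Pa²(L-x)(2bL-(3b+a)(L-x))/(2L³EI)  [x>a] = 20·1²·(4-(12/5))·(2·3·4-(3·3+1)·(4-(12/5)))/(2·4³·200000) = 1/100000 rad
Superposition: θ = Σ θ_i = 1099/62500000 rad ≈ 0.000018 rad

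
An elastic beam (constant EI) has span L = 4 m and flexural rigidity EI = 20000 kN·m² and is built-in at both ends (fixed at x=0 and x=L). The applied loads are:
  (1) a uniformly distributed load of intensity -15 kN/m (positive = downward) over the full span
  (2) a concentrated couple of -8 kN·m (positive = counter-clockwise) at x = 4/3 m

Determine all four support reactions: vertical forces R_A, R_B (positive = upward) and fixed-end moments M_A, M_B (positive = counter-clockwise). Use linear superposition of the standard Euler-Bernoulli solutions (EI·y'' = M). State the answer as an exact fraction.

R_A = -98/3 kN, M_A = -20 kN·m, R_B = -82/3 kN, M_B = 52/3 kN·m

Load 1 — uniform load w=-15 kN/m over full span:
  R_A = wL/2 = (-15)·4/2 = -30 kN
  M_A = wL²/12 = (-15)·4²/12 = -20 kN·m
  R_B = wL/2 = (-15)·4/2 = -30 kN
  M_B = -wL²/12 = -(-15)·4²/12 = 20 kN·m
Load 2 — applied couple M₀=-8 kN·m at a=4/3 m (b=L-a=8/3):
  R_A = 6M₀ab/L³ = 6·(-8)·(4/3)·(8/3)/4³ = -8/3 kN
  M_A = M₀b(2a-b)/L² = (-8)·(8/3)·(2·(4/3)-(8/3))/4² = 0 kN·m
  R_B = -6M₀ab/L³ = -6·(-8)·(4/3)·(8/3)/4³ = 8/3 kN
  M_B = M₀a(2b-a)/L² = (-8)·(4/3)·(2·(8/3)-(4/3))/4² = -8/3 kN·m
Superposition: R_A = -98/3 kN, M_A = -20 kN·m, R_B = -82/3 kN, M_B = 52/3 kN·m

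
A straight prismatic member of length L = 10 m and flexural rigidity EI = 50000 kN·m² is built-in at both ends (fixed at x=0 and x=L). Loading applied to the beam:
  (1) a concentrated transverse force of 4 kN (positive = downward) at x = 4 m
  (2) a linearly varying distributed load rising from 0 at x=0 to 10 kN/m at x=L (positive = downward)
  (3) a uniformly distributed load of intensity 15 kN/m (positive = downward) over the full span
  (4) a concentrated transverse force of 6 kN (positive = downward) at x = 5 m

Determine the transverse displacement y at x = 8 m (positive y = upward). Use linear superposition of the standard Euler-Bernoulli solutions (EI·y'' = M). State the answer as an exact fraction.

y(8) = -29567/6250000 m

Load 1 — point force P=4 kN at a=4 m (b=L-a=6):
  y_1 = -Pa²(L-x)²(3bL-(3b+a)(L-x))/(6L³EI)  [x>a] = -4·4²·(10-8)²·(3·6·10-(3·6+4)·(10-8))/(6·10³·50000) = -136/1171875 m
Load 2 — triangular load w₀=10 kN/m (0→w₀ over full span):
  y_2 = -w₀x²(L-x)²(x+2L)/(120LEI) = -10·8²·(10-8)²·(8+2·10)/(120·10·50000) = -56/46875 m
Load 3 — uniform load w=15 kN/m over full span:
  y_3 = -wx²(L-x)²/(24EI) = -15·8²·(10-8)²/(24·50000) = -2/625 m
Load 4 — point force P=6 kN at a=5 m (b=L-a=5):
  y_4 = -Pa²(L-x)²(3bL-(3b+a)(L-x))/(6L³EI)  [x>a] = -6·5²·(10-8)²·(3·5·10-(3·5+5)·(10-8))/(6·10³·50000) = -11/50000 m
Superposition: y = Σ y_i = -29567/6250000 m ≈ -0.004731 m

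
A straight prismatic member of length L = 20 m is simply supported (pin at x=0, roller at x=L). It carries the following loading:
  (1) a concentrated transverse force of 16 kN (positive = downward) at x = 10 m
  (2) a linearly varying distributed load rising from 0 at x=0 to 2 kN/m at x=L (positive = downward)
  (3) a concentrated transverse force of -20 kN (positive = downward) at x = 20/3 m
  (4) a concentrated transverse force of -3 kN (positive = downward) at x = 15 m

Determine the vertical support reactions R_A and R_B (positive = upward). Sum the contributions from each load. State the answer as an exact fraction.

Load 1 — point force P=16 kN at a=10 m (b=L-a=10):
  R_A = Pb/L = 16·10/20 = 8 kN
  R_B = Pa/L = 16·10/20 = 8 kN
Load 2 — triangular load w₀=2 kN/m (0→w₀ over full span):
  R_A = w₀L/6 = 2·20/6 = 20/3 kN
  R_B = w₀L/3 = 2·20/3 = 40/3 kN
Load 3 — point force P=-20 kN at a=20/3 m (b=L-a=40/3):
  R_A = Pb/L = (-20)·(40/3)/20 = -40/3 kN
  R_B = Pa/L = (-20)·(20/3)/20 = -20/3 kN
Load 4 — point force P=-3 kN at a=15 m (b=L-a=5):
  R_A = Pb/L = (-3)·5/20 = -3/4 kN
  R_B = Pa/L = (-3)·15/20 = -9/4 kN
Superposition: R_A = 7/12 kN, R_B = 149/12 kN

R_A = 7/12 kN, R_B = 149/12 kN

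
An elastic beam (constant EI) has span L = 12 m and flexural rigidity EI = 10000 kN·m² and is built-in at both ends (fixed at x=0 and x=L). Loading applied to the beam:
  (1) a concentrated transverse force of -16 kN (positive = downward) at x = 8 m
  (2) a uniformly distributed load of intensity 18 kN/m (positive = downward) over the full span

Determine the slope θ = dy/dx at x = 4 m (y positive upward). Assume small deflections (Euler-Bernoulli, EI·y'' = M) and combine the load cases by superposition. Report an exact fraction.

θ(4) = -284/16875 rad

Load 1 — point force P=-16 kN at a=8 m (b=L-a=4):
  θ_1 = -Pb²x(2aL-(3a+b)x)/(2L³EI)  [x≤a] = -(-16)·4²·4·(2·8·12-(3·8+4)·4)/(2·12³·10000) = 8/3375 rad
Load 2 — uniform load w=18 kN/m over full span:
  θ_2 = -wx(L-x)(L-2x)/(12EI) = -18·4·(12-4)·(12-2·4)/(12·10000) = -12/625 rad
Superposition: θ = Σ θ_i = -284/16875 rad ≈ -0.016830 rad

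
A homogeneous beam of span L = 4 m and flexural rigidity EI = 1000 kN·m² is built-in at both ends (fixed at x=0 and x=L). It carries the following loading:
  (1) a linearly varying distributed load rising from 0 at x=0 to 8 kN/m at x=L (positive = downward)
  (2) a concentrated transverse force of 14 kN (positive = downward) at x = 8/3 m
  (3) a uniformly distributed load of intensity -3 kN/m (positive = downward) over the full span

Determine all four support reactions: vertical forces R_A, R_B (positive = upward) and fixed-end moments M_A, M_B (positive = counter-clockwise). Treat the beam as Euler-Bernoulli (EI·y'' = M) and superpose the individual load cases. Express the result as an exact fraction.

R_A = 328/135 kN, M_A = 596/135 kN·m, R_B = 2102/135 kN, M_B = -1444/135 kN·m

Load 1 — triangular load w₀=8 kN/m (0→w₀ over full span):
  R_A = 3w₀L/20 = 3·8·4/20 = 24/5 kN
  M_A = w₀L²/30 = 8·4²/30 = 64/15 kN·m
  R_B = 7w₀L/20 = 7·8·4/20 = 56/5 kN
  M_B = -w₀L²/20 = -8·4²/20 = -32/5 kN·m
Load 2 — point force P=14 kN at a=8/3 m (b=L-a=4/3):
  R_A = Pb²(3a+b)/L³ = 14·(4/3)²·(3·(8/3)+(4/3))/4³ = 98/27 kN
  M_A = Pab²/L² = 14·(8/3)·(4/3)²/4² = 112/27 kN·m
  R_B = Pa²(a+3b)/L³ = 14·(8/3)²·((8/3)+3·(4/3))/4³ = 280/27 kN
  M_B = -Pa²b/L² = -14·(8/3)²·(4/3)/4² = -224/27 kN·m
Load 3 — uniform load w=-3 kN/m over full span:
  R_A = wL/2 = (-3)·4/2 = -6 kN
  M_A = wL²/12 = (-3)·4²/12 = -4 kN·m
  R_B = wL/2 = (-3)·4/2 = -6 kN
  M_B = -wL²/12 = -(-3)·4²/12 = 4 kN·m
Superposition: R_A = 328/135 kN, M_A = 596/135 kN·m, R_B = 2102/135 kN, M_B = -1444/135 kN·m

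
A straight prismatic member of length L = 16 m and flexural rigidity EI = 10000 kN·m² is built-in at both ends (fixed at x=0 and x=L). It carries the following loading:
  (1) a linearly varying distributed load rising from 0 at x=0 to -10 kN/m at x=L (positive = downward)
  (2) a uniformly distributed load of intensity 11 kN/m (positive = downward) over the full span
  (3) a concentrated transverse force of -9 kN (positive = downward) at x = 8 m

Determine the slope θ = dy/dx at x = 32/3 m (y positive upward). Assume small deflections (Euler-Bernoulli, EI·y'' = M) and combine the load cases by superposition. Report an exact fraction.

θ(32/3) = 1946/151875 rad

Load 1 — triangular load w₀=-10 kN/m (0→w₀ over full span):
  θ_1 = -w₀(2x(L-x)(L-2x)(x+2L)+x²(L-x)²)/(120LEI) = -(-10)·(2·(32/3)·(16-(32/3))·(16-2·(32/3))·((32/3)+2·16)+(32/3)²·(16-(32/3))²)/(120·16·10000) = -1792/151875 rad
Load 2 — uniform load w=11 kN/m over full span:
  θ_2 = -wx(L-x)(L-2x)/(12EI) = -11·(32/3)·(16-(32/3))·(16-2·(32/3))/(12·10000) = 1408/50625 rad
Load 3 — point force P=-9 kN at a=8 m (b=L-a=8):
  θ_3 = Pa²(L-x)(2bL-(3b+a)(L-x))/(2L³EI)  [x>a] = (-9)·8²·(16-(32/3))·(2·8·16-(3·8+8)·(16-(32/3)))/(2·16³·10000) = -2/625 rad
Superposition: θ = Σ θ_i = 1946/151875 rad ≈ 0.012813 rad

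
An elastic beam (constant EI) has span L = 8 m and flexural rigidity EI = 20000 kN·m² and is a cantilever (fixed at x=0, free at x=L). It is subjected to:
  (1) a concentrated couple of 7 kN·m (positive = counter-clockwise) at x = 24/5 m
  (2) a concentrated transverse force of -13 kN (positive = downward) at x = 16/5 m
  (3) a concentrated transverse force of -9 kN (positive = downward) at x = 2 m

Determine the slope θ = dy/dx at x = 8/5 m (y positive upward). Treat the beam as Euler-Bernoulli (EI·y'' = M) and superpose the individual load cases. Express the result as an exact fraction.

Load 1 — applied couple M₀=7 kN·m at a=24/5 m (b=L-a=16/5):
  θ_1 = M₀x/EI  [x≤a] = 7·(8/5)/20000 = 7/12500 rad
Load 2 — point force P=-13 kN at a=16/5 m (b=L-a=24/5):
  θ_2 = -Px(2a-x)/(2EI)  [x≤a] = -(-13)·(8/5)·(2·(16/5)-(8/5))/(2·20000) = 39/15625 rad
Load 3 — point force P=-9 kN at a=2 m (b=L-a=6):
  θ_3 = -Px(2a-x)/(2EI)  [x≤a] = -(-9)·(8/5)·(2·2-(8/5))/(2·20000) = 27/31250 rad
Superposition: θ = Σ θ_i = 49/12500 rad ≈ 0.003920 rad

θ(8/5) = 49/12500 rad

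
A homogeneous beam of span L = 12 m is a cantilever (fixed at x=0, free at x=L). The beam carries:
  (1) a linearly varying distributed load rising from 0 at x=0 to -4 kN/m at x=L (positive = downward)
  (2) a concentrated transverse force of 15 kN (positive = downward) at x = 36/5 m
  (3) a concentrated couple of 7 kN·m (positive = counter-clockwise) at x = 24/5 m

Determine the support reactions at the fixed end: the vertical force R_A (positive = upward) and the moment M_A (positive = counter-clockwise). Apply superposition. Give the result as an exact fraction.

R_A = -9 kN, M_A = -91 kN·m

Load 1 — triangular load w₀=-4 kN/m (0→w₀ over full span):
  R_A = w₀L/2 = (-4)·12/2 = -24 kN
  M_A = w₀L²/3 = (-4)·12²/3 = -192 kN·m
Load 2 — point force P=15 kN at a=36/5 m (b=L-a=24/5):
  R_A = P = 15 kN
  M_A = Pa = 15·(36/5) = 108 kN·m
Load 3 — applied couple M₀=7 kN·m at a=24/5 m (b=L-a=36/5):
  R_A = 0 kN
  M_A = -M₀ = -7 kN·m
Superposition: R_A = -9 kN, M_A = -91 kN·m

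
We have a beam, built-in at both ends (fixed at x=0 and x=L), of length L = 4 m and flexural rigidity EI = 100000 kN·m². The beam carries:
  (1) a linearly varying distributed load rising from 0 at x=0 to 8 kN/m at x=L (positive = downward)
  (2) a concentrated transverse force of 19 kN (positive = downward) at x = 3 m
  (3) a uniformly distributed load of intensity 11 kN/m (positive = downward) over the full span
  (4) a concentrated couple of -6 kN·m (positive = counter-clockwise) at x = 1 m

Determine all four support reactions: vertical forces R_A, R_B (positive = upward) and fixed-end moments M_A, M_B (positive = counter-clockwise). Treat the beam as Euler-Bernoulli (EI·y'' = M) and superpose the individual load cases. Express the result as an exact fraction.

R_A = 4493/160 kN, M_A = 5669/240 kN·m, R_B = 8147/160 kN, M_B = -8071/240 kN·m

Load 1 — triangular load w₀=8 kN/m (0→w₀ over full span):
  R_A = 3w₀L/20 = 3·8·4/20 = 24/5 kN
  M_A = w₀L²/30 = 8·4²/30 = 64/15 kN·m
  R_B = 7w₀L/20 = 7·8·4/20 = 56/5 kN
  M_B = -w₀L²/20 = -8·4²/20 = -32/5 kN·m
Load 2 — point force P=19 kN at a=3 m (b=L-a=1):
  R_A = Pb²(3a+b)/L³ = 19·1²·(3·3+1)/4³ = 95/32 kN
  M_A = Pab²/L² = 19·3·1²/4² = 57/16 kN·m
  R_B = Pa²(a+3b)/L³ = 19·3²·(3+3·1)/4³ = 513/32 kN
  M_B = -Pa²b/L² = -19·3²·1/4² = -171/16 kN·m
Load 3 — uniform load w=11 kN/m over full span:
  R_A = wL/2 = 11·4/2 = 22 kN
  M_A = wL²/12 = 11·4²/12 = 44/3 kN·m
  R_B = wL/2 = 11·4/2 = 22 kN
  M_B = -wL²/12 = -11·4²/12 = -44/3 kN·m
Load 4 — applied couple M₀=-6 kN·m at a=1 m (b=L-a=3):
  R_A = 6M₀ab/L³ = 6·(-6)·1·3/4³ = -27/16 kN
  M_A = M₀b(2a-b)/L² = (-6)·3·(2·1-3)/4² = 9/8 kN·m
  R_B = -6M₀ab/L³ = -6·(-6)·1·3/4³ = 27/16 kN
  M_B = M₀a(2b-a)/L² = (-6)·1·(2·3-1)/4² = -15/8 kN·m
Superposition: R_A = 4493/160 kN, M_A = 5669/240 kN·m, R_B = 8147/160 kN, M_B = -8071/240 kN·m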